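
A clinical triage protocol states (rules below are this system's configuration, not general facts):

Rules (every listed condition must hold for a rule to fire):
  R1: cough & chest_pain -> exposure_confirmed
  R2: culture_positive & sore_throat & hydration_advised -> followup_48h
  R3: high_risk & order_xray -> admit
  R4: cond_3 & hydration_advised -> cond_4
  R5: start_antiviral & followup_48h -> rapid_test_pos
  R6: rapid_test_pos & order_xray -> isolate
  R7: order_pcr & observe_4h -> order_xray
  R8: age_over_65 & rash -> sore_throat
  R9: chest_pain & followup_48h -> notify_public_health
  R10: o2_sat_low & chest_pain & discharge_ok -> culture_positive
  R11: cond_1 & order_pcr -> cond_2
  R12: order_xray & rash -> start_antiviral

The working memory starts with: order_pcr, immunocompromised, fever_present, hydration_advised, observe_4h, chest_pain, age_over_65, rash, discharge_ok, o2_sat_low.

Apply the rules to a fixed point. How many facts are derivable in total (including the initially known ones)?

18

Round 1: R7 [order_pcr & observe_4h -> order_xray]; R8 [age_over_65 & rash -> sore_throat]; R10 [o2_sat_low & chest_pain & discharge_ok -> culture_positive]. New: order_xray, sore_throat, culture_positive.
Round 2: R2 [culture_positive & sore_throat & hydration_advised -> followup_48h]; R12 [order_xray & rash -> start_antiviral]. New: followup_48h, start_antiviral.
Round 3: R5 [start_antiviral & followup_48h -> rapid_test_pos]; R9 [chest_pain & followup_48h -> notify_public_health]. New: rapid_test_pos, notify_public_health.
Round 4: R6 [rapid_test_pos & order_xray -> isolate]. New: isolate.
Closure: {age_over_65, chest_pain, culture_positive, discharge_ok, fever_present, followup_48h, hydration_advised, immunocompromised, isolate, notify_public_health, o2_sat_low, observe_4h, order_pcr, order_xray, rapid_test_pos, rash, sore_throat, start_antiviral} — 18 facts.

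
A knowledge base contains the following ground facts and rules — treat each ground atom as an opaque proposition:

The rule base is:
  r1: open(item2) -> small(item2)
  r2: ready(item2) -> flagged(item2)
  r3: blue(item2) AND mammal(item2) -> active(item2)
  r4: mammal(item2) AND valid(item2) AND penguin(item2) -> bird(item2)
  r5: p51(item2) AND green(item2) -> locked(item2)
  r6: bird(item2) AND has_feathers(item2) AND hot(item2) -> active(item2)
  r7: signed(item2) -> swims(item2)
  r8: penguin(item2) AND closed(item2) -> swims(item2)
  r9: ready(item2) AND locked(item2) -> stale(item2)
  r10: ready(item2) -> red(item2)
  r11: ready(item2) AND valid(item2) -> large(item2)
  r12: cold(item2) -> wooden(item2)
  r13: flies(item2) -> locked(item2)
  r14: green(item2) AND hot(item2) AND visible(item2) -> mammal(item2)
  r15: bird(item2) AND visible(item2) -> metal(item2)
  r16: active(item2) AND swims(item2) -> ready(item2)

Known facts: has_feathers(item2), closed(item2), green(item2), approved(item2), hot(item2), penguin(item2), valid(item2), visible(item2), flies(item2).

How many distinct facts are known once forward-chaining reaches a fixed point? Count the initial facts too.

Round 1: r8 [penguin(item2) AND closed(item2) -> swims(item2)]; r13 [flies(item2) -> locked(item2)]; r14 [green(item2) AND hot(item2) AND visible(item2) -> mammal(item2)]. Adds swims(item2), locked(item2), mammal(item2).
Round 2: r4 [mammal(item2) AND valid(item2) AND penguin(item2) -> bird(item2)]. Adds bird(item2).
Round 3: r6 [bird(item2) AND has_feathers(item2) AND hot(item2) -> active(item2)]; r15 [bird(item2) AND visible(item2) -> metal(item2)]. Adds active(item2), metal(item2).
Round 4: r16 [active(item2) AND swims(item2) -> ready(item2)]. Adds ready(item2).
Round 5: r2 [ready(item2) -> flagged(item2)]; r9 [ready(item2) AND locked(item2) -> stale(item2)]; r10 [ready(item2) -> red(item2)]; r11 [ready(item2) AND valid(item2) -> large(item2)]. Adds flagged(item2), stale(item2), red(item2), large(item2).
Closure: {active(item2), approved(item2), bird(item2), closed(item2), flagged(item2), flies(item2), green(item2), has_feathers(item2), hot(item2), large(item2), locked(item2), mammal(item2), metal(item2), penguin(item2), ready(item2), red(item2), stale(item2), swims(item2), valid(item2), visible(item2)} — 20 facts.

20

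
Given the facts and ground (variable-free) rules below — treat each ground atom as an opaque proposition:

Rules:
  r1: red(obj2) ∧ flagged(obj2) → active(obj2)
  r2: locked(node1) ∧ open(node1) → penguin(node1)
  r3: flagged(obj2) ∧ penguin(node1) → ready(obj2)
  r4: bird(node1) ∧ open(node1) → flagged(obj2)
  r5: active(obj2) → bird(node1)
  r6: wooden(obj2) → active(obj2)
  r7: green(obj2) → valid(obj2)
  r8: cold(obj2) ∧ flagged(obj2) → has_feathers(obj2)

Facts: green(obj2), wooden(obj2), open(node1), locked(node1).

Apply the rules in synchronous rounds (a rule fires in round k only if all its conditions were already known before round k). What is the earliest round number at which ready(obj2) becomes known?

4

[1] r2 [locked(node1) ∧ open(node1) → penguin(node1)]; r6 [wooden(obj2) → active(obj2)]; r7 [green(obj2) → valid(obj2)]. ⇒ new: penguin(node1), active(obj2), valid(obj2).
[2] r5 [active(obj2) → bird(node1)]. ⇒ new: bird(node1).
[3] r4 [bird(node1) ∧ open(node1) → flagged(obj2)]. ⇒ new: flagged(obj2).
[4] r3 [flagged(obj2) ∧ penguin(node1) → ready(obj2)]. ⇒ new: ready(obj2).
ready(obj2) first appears in round 4.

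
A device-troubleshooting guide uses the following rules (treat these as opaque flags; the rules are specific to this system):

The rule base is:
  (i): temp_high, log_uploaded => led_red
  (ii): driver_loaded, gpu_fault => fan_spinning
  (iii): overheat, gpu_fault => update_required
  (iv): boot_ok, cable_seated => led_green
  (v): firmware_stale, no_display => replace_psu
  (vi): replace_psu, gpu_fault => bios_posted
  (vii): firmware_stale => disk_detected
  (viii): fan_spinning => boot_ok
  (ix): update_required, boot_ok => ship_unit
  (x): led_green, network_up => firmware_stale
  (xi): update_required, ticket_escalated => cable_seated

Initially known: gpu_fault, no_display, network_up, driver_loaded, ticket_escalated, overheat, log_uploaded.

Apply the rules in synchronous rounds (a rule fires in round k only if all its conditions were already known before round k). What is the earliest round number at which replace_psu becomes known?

Round 1: (ii) [driver_loaded, gpu_fault => fan_spinning]; (iii) [overheat, gpu_fault => update_required]. New: fan_spinning, update_required.
Round 2: (viii) [fan_spinning => boot_ok]; (xi) [update_required, ticket_escalated => cable_seated]. New: boot_ok, cable_seated.
Round 3: (iv) [boot_ok, cable_seated => led_green]; (ix) [update_required, boot_ok => ship_unit]. New: led_green, ship_unit.
Round 4: (x) [led_green, network_up => firmware_stale]. New: firmware_stale.
Round 5: (v) [firmware_stale, no_display => replace_psu]; (vii) [firmware_stale => disk_detected]. New: replace_psu, disk_detected.
replace_psu first appears in round 5.

5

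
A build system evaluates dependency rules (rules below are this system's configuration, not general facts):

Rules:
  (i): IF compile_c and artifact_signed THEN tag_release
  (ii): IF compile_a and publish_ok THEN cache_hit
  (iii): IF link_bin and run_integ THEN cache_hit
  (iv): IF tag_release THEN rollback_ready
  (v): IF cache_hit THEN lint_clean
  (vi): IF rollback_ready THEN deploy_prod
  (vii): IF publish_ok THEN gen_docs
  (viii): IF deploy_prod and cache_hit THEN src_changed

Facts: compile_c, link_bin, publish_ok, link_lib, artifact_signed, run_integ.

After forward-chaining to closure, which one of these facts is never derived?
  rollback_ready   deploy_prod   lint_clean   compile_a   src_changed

Round 1 fires (i), (iii), (vii), giving tag_release, cache_hit, gen_docs.
Round 2 fires (iv), (v), giving rollback_ready, lint_clean.
Round 3 fires (vi), giving deploy_prod.
Round 4 fires (viii), giving src_changed.
Derived: rollback_ready (round 2), src_changed (round 4), lint_clean (round 2), deploy_prod (round 3). compile_a never appears in any round.

compile_a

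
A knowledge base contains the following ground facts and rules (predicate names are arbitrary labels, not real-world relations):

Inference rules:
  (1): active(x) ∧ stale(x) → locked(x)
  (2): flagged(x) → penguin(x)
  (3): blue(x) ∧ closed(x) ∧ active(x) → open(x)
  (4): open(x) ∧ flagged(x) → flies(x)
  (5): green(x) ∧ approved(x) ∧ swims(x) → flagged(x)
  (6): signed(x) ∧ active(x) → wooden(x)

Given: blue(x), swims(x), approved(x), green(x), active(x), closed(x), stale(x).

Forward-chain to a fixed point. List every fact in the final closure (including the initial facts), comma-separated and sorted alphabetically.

active(x), approved(x), blue(x), closed(x), flagged(x), flies(x), green(x), locked(x), open(x), penguin(x), stale(x), swims(x)

Round 1: (1) [active(x) ∧ stale(x) → locked(x)]; (3) [blue(x) ∧ closed(x) ∧ active(x) → open(x)]; (5) [green(x) ∧ approved(x) ∧ swims(x) → flagged(x)]. New: locked(x), open(x), flagged(x).
Round 2: (2) [flagged(x) → penguin(x)]; (4) [open(x) ∧ flagged(x) → flies(x)]. New: penguin(x), flies(x).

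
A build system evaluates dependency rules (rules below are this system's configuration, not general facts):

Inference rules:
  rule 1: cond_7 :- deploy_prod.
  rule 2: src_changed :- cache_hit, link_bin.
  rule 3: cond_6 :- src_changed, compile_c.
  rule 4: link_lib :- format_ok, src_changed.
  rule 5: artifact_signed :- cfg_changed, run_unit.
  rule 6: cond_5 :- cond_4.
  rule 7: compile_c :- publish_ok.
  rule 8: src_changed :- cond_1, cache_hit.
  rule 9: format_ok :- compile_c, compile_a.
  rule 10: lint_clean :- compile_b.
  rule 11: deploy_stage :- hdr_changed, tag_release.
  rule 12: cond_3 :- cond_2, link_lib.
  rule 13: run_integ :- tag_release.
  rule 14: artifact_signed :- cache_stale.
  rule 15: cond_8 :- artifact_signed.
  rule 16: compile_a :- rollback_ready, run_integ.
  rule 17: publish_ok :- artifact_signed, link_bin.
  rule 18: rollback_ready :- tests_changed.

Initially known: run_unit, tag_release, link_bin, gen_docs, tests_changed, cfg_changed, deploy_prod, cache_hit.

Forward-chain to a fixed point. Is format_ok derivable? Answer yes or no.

yes

Round 1 — rule 1, rule 2, rule 5, rule 13, rule 18, derive cond_7, src_changed, artifact_signed, run_integ, rollback_ready.
Round 2 — rule 15, rule 16, rule 17, derive cond_8, compile_a, publish_ok.
Round 3 — rule 7, derive compile_c.
Round 4 — rule 3, rule 9, derive cond_6, format_ok.
Round 5 — rule 4, derive link_lib.
format_ok appears in round 4, so it is derivable.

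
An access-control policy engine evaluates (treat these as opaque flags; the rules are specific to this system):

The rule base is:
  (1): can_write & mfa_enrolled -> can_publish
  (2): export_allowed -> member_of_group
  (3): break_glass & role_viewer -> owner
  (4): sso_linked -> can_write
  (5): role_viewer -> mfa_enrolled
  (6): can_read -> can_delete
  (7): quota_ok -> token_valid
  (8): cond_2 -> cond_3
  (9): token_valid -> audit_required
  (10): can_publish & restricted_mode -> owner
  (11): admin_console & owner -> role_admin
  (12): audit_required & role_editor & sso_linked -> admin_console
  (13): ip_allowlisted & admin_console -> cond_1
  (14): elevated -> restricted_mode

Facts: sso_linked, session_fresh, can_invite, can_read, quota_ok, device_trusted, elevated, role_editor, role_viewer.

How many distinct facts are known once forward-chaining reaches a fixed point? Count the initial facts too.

Round 1: (4) [sso_linked -> can_write]; (5) [role_viewer -> mfa_enrolled]; (6) [can_read -> can_delete]; (7) [quota_ok -> token_valid]; (14) [elevated -> restricted_mode]. Adds can_write, mfa_enrolled, can_delete, token_valid, restricted_mode.
Round 2: (1) [can_write & mfa_enrolled -> can_publish]; (9) [token_valid -> audit_required]. Adds can_publish, audit_required.
Round 3: (10) [can_publish & restricted_mode -> owner]; (12) [audit_required & role_editor & sso_linked -> admin_console]. Adds owner, admin_console.
Round 4: (11) [admin_console & owner -> role_admin]. Adds role_admin.
Closure: {admin_console, audit_required, can_delete, can_invite, can_publish, can_read, can_write, device_trusted, elevated, mfa_enrolled, owner, quota_ok, restricted_mode, role_admin, role_editor, role_viewer, session_fresh, sso_linked, token_valid} — 19 facts.

19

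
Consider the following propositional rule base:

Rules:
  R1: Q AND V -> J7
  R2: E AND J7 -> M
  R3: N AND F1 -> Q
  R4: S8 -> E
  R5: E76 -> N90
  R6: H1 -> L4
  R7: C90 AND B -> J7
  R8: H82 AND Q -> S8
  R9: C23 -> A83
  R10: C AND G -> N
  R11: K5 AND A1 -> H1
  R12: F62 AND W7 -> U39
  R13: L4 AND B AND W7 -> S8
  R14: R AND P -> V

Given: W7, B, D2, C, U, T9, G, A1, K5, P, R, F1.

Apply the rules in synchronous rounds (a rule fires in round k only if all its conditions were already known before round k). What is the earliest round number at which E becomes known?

4

Round 1 — R10, R11, R14, derive N, H1, V.
Round 2 — R3, R6, derive Q, L4.
Round 3 — R1, R13, derive J7, S8.
Round 4 — R4, derive E.
E first appears in round 4.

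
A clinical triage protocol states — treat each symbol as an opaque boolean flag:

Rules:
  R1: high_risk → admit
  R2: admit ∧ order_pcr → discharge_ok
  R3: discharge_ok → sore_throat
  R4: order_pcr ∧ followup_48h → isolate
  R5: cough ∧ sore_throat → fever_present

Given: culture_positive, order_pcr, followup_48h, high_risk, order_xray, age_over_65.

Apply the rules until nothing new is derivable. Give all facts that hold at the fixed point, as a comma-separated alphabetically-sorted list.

[1] R1 [high_risk → admit]; R4 [order_pcr ∧ followup_48h → isolate]. ⇒ new: admit, isolate.
[2] R2 [admit ∧ order_pcr → discharge_ok]. ⇒ new: discharge_ok.
[3] R3 [discharge_ok → sore_throat]. ⇒ new: sore_throat.

admit, age_over_65, culture_positive, discharge_ok, followup_48h, high_risk, isolate, order_pcr, order_xray, sore_throat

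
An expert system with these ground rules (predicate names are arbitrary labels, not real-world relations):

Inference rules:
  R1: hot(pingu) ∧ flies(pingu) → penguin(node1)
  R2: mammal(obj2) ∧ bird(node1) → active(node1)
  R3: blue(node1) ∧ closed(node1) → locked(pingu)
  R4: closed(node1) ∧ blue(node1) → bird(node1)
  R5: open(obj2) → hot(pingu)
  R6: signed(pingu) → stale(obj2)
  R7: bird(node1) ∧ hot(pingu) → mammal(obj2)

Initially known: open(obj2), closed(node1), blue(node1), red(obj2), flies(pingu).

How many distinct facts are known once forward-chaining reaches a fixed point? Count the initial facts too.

11

Round 1: R3 [blue(node1) ∧ closed(node1) → locked(pingu)]; R4 [closed(node1) ∧ blue(node1) → bird(node1)]; R5 [open(obj2) → hot(pingu)]. Adds locked(pingu), bird(node1), hot(pingu).
Round 2: R1 [hot(pingu) ∧ flies(pingu) → penguin(node1)]; R7 [bird(node1) ∧ hot(pingu) → mammal(obj2)]. Adds penguin(node1), mammal(obj2).
Round 3: R2 [mammal(obj2) ∧ bird(node1) → active(node1)]. Adds active(node1).
Closure: {active(node1), bird(node1), blue(node1), closed(node1), flies(pingu), hot(pingu), locked(pingu), mammal(obj2), open(obj2), penguin(node1), red(obj2)} — 11 facts.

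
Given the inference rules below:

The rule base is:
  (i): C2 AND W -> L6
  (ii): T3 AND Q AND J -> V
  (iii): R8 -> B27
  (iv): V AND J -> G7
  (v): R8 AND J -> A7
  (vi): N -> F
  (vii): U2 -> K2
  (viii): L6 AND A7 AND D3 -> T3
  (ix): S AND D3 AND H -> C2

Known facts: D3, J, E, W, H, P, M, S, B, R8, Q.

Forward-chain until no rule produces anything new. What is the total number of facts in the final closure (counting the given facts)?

Round 1 — (iii), (v), (ix), derive B27, A7, C2.
Round 2 — (i), derive L6.
Round 3 — (viii), derive T3.
Round 4 — (ii), derive V.
Round 5 — (iv), derive G7.
Closure: {A7, B, B27, C2, D3, E, G7, H, J, L6, M, P, Q, R8, S, T3, V, W} — 18 facts.

18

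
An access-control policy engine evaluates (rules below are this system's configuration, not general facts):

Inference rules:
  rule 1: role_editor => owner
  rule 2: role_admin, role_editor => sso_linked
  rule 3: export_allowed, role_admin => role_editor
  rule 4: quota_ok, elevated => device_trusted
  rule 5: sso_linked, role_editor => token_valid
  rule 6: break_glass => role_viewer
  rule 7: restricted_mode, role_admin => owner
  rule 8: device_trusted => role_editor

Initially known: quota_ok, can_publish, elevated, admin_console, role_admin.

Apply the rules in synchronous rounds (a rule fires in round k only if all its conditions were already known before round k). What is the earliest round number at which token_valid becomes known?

Round 1: rule 4 [quota_ok, elevated => device_trusted]. Adds device_trusted.
Round 2: rule 8 [device_trusted => role_editor]. Adds role_editor.
Round 3: rule 1 [role_editor => owner]; rule 2 [role_admin, role_editor => sso_linked]. Adds owner, sso_linked.
Round 4: rule 5 [sso_linked, role_editor => token_valid]. Adds token_valid.
token_valid first appears in round 4.

4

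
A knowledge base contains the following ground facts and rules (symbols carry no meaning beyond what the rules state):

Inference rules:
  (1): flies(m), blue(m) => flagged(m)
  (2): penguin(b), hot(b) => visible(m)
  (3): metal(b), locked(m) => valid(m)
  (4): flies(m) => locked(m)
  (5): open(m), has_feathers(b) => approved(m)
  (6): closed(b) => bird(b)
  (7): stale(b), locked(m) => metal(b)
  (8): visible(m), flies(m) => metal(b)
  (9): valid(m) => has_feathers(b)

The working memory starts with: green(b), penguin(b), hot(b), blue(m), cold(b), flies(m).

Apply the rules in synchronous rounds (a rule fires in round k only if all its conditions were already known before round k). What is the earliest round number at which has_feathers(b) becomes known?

Round 1: (1) [flies(m), blue(m) => flagged(m)]; (2) [penguin(b), hot(b) => visible(m)]; (4) [flies(m) => locked(m)]. Adds flagged(m), visible(m), locked(m).
Round 2: (8) [visible(m), flies(m) => metal(b)]. Adds metal(b).
Round 3: (3) [metal(b), locked(m) => valid(m)]. Adds valid(m).
Round 4: (9) [valid(m) => has_feathers(b)]. Adds has_feathers(b).
has_feathers(b) first appears in round 4.

4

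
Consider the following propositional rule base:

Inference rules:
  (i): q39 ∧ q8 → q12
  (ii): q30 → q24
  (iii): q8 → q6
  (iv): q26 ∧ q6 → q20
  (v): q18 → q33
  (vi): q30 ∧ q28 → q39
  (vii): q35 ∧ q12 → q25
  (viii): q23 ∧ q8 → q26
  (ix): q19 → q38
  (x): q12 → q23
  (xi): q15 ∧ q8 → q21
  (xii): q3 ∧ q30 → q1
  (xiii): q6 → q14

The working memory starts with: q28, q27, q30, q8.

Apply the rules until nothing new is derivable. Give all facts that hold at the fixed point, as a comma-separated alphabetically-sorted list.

Round 1 fires (ii), (iii), (vi), giving q24, q6, q39.
Round 2 fires (i), (xiii), giving q12, q14.
Round 3 fires (x), giving q23.
Round 4 fires (viii), giving q26.
Round 5 fires (iv), giving q20.

q12, q14, q20, q23, q24, q26, q27, q28, q30, q39, q6, q8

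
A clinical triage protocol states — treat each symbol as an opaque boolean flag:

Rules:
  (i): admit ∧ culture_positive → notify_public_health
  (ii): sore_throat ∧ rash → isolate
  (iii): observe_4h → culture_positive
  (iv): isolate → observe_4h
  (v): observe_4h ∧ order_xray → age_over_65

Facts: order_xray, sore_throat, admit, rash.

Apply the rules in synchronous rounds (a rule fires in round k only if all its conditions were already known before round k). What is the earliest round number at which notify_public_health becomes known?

Round 1 — (ii), derive isolate.
Round 2 — (iv), derive observe_4h.
Round 3 — (iii), (v), derive culture_positive, age_over_65.
Round 4 — (i), derive notify_public_health.
notify_public_health first appears in round 4.

4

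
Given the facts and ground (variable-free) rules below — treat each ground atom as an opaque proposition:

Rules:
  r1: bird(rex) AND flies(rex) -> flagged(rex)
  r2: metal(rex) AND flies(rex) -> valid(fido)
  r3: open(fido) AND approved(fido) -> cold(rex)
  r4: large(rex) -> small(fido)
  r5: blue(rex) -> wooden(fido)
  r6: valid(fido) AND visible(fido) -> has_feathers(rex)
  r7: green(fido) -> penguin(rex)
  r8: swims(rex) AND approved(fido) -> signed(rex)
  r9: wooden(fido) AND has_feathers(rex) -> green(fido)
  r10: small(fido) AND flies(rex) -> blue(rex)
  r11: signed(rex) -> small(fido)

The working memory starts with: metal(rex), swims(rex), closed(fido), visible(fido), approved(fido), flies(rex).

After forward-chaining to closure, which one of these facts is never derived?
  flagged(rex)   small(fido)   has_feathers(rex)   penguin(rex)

flagged(rex)

[1] r2 [metal(rex) AND flies(rex) -> valid(fido)]; r8 [swims(rex) AND approved(fido) -> signed(rex)]. ⇒ new: valid(fido), signed(rex).
[2] r6 [valid(fido) AND visible(fido) -> has_feathers(rex)]; r11 [signed(rex) -> small(fido)]. ⇒ new: has_feathers(rex), small(fido).
[3] r10 [small(fido) AND flies(rex) -> blue(rex)]. ⇒ new: blue(rex).
[4] r5 [blue(rex) -> wooden(fido)]. ⇒ new: wooden(fido).
[5] r9 [wooden(fido) AND has_feathers(rex) -> green(fido)]. ⇒ new: green(fido).
[6] r7 [green(fido) -> penguin(rex)]. ⇒ new: penguin(rex).
Derived: has_feathers(rex) (round 2), penguin(rex) (round 6), small(fido) (round 2). flagged(rex) never appears in any round.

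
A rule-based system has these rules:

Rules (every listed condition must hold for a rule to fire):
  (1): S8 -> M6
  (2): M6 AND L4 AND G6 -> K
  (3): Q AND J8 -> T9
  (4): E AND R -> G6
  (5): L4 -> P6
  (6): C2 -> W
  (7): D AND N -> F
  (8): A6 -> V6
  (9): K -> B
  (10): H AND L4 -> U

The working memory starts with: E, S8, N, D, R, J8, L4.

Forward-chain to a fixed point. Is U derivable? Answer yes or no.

Round 1: (1) [S8 -> M6]; (4) [E AND R -> G6]; (5) [L4 -> P6]; (7) [D AND N -> F]. Adds M6, G6, P6, F.
Round 2: (2) [M6 AND L4 AND G6 -> K]. Adds K.
Round 3: (9) [K -> B]. Adds B.
Fixed point reached. U is concluded only by (10); (10) needs H (never derived).

no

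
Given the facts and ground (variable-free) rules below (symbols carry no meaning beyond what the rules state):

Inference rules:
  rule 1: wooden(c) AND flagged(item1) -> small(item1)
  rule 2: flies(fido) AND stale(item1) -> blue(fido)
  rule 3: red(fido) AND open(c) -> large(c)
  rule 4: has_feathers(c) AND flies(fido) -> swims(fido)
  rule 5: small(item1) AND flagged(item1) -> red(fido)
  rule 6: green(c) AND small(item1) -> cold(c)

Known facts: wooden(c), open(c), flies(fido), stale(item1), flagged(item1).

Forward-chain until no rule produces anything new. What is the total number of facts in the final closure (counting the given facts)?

Round 1 fires rule 1, rule 2, giving small(item1), blue(fido).
Round 2 fires rule 5, giving red(fido).
Round 3 fires rule 3, giving large(c).
Closure: {blue(fido), flagged(item1), flies(fido), large(c), open(c), red(fido), small(item1), stale(item1), wooden(c)} — 9 facts.

9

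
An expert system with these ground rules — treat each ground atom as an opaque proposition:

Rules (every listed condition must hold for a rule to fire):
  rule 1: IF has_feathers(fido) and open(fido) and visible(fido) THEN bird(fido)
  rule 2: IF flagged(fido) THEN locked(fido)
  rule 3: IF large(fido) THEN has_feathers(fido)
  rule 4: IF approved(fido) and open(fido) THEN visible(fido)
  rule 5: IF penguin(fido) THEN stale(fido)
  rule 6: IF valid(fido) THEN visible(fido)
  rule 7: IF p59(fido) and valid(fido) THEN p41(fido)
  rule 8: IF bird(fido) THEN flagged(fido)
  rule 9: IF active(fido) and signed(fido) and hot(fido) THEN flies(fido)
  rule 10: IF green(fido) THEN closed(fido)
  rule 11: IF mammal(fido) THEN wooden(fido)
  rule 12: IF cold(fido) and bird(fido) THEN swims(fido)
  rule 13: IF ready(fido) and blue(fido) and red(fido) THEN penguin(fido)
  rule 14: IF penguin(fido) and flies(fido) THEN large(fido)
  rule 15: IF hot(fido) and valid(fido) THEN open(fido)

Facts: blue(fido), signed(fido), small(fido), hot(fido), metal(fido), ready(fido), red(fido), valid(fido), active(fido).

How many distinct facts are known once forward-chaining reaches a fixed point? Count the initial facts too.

Round 1: rule 6 [IF valid(fido) THEN visible(fido)]; rule 9 [IF active(fido) and signed(fido) and hot(fido) THEN flies(fido)]; rule 13 [IF ready(fido) and blue(fido) and red(fido) THEN penguin(fido)]; rule 15 [IF hot(fido) and valid(fido) THEN open(fido)]. New: visible(fido), flies(fido), penguin(fido), open(fido).
Round 2: rule 5 [IF penguin(fido) THEN stale(fido)]; rule 14 [IF penguin(fido) and flies(fido) THEN large(fido)]. New: stale(fido), large(fido).
Round 3: rule 3 [IF large(fido) THEN has_feathers(fido)]. New: has_feathers(fido).
Round 4: rule 1 [IF has_feathers(fido) and open(fido) and visible(fido) THEN bird(fido)]. New: bird(fido).
Round 5: rule 8 [IF bird(fido) THEN flagged(fido)]. New: flagged(fido).
Round 6: rule 2 [IF flagged(fido) THEN locked(fido)]. New: locked(fido).
Closure: {active(fido), bird(fido), blue(fido), flagged(fido), flies(fido), has_feathers(fido), hot(fido), large(fido), locked(fido), metal(fido), open(fido), penguin(fido), ready(fido), red(fido), signed(fido), small(fido), stale(fido), valid(fido), visible(fido)} — 19 facts.

19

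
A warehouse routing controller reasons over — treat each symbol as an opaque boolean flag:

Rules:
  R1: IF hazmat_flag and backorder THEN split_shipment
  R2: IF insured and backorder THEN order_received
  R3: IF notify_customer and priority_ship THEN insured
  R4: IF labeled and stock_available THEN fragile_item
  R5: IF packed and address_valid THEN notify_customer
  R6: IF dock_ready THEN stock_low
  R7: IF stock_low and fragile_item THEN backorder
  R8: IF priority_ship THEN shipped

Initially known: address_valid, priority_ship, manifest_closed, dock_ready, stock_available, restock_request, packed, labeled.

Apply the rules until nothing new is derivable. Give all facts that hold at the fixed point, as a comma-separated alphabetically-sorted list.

Round 1 — R4, R5, R6, R8, derive fragile_item, notify_customer, stock_low, shipped.
Round 2 — R3, R7, derive insured, backorder.
Round 3 — R2, derive order_received.

address_valid, backorder, dock_ready, fragile_item, insured, labeled, manifest_closed, notify_customer, order_received, packed, priority_ship, restock_request, shipped, stock_available, stock_low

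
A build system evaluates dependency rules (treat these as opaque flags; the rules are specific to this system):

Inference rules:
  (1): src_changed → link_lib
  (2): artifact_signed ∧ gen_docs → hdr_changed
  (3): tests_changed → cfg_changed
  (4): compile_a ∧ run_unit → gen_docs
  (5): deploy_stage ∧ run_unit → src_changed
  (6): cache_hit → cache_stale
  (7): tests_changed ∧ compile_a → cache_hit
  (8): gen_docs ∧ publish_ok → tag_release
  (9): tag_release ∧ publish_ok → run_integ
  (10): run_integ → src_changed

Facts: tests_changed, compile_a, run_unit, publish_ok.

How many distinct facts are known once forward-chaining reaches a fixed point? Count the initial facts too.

Round 1: (3) [tests_changed → cfg_changed]; (4) [compile_a ∧ run_unit → gen_docs]; (7) [tests_changed ∧ compile_a → cache_hit]. New: cfg_changed, gen_docs, cache_hit.
Round 2: (6) [cache_hit → cache_stale]; (8) [gen_docs ∧ publish_ok → tag_release]. New: cache_stale, tag_release.
Round 3: (9) [tag_release ∧ publish_ok → run_integ]. New: run_integ.
Round 4: (10) [run_integ → src_changed]. New: src_changed.
Round 5: (1) [src_changed → link_lib]. New: link_lib.
Closure: {cache_hit, cache_stale, cfg_changed, compile_a, gen_docs, link_lib, publish_ok, run_integ, run_unit, src_changed, tag_release, tests_changed} — 12 facts.

12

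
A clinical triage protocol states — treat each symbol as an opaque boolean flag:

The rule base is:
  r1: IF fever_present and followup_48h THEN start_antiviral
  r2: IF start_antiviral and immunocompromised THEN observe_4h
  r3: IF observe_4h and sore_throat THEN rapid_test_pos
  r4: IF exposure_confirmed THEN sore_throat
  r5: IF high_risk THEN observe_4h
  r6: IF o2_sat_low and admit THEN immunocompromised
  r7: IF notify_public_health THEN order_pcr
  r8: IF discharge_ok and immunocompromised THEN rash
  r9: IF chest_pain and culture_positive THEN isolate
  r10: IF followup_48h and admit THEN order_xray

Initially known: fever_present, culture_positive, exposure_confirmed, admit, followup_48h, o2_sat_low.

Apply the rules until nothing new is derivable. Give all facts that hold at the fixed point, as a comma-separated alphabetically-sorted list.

admit, culture_positive, exposure_confirmed, fever_present, followup_48h, immunocompromised, o2_sat_low, observe_4h, order_xray, rapid_test_pos, sore_throat, start_antiviral

Round 1 — r1, r4, r6, r10, derive start_antiviral, sore_throat, immunocompromised, order_xray.
Round 2 — r2, derive observe_4h.
Round 3 — r3, derive rapid_test_pos.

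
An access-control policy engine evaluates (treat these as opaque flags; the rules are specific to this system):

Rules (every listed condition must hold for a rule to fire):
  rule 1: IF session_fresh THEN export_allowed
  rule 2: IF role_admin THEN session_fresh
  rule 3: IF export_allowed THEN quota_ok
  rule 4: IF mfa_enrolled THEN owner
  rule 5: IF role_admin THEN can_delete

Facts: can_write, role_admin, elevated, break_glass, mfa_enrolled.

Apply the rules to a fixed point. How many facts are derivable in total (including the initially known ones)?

10

Round 1: rule 2 [IF role_admin THEN session_fresh]; rule 4 [IF mfa_enrolled THEN owner]; rule 5 [IF role_admin THEN can_delete]. New: session_fresh, owner, can_delete.
Round 2: rule 1 [IF session_fresh THEN export_allowed]. New: export_allowed.
Round 3: rule 3 [IF export_allowed THEN quota_ok]. New: quota_ok.
Closure: {break_glass, can_delete, can_write, elevated, export_allowed, mfa_enrolled, owner, quota_ok, role_admin, session_fresh} — 10 facts.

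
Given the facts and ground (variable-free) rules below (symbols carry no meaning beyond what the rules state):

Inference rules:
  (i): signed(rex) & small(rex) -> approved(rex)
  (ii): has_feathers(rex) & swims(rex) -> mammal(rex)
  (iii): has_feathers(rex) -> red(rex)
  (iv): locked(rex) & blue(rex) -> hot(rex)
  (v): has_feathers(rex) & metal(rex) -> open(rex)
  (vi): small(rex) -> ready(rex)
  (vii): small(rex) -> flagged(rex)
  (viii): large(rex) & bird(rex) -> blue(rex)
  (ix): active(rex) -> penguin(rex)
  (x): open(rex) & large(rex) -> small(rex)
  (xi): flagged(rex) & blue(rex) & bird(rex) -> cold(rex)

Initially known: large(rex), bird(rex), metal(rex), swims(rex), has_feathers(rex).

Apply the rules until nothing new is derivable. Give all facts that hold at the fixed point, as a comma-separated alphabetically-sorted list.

Round 1: (ii) [has_feathers(rex) & swims(rex) -> mammal(rex)]; (iii) [has_feathers(rex) -> red(rex)]; (v) [has_feathers(rex) & metal(rex) -> open(rex)]; (viii) [large(rex) & bird(rex) -> blue(rex)]. Adds mammal(rex), red(rex), open(rex), blue(rex).
Round 2: (x) [open(rex) & large(rex) -> small(rex)]. Adds small(rex).
Round 3: (vi) [small(rex) -> ready(rex)]; (vii) [small(rex) -> flagged(rex)]. Adds ready(rex), flagged(rex).
Round 4: (xi) [flagged(rex) & blue(rex) & bird(rex) -> cold(rex)]. Adds cold(rex).

bird(rex), blue(rex), cold(rex), flagged(rex), has_feathers(rex), large(rex), mammal(rex), metal(rex), open(rex), ready(rex), red(rex), small(rex), swims(rex)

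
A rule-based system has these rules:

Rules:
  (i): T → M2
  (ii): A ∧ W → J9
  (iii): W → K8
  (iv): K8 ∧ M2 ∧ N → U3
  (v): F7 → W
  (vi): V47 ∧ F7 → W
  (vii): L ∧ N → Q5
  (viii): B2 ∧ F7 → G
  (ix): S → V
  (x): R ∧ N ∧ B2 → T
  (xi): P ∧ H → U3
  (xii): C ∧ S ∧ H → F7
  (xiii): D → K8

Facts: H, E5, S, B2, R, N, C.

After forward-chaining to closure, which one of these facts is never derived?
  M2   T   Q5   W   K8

Round 1 fires (ix), (x), (xii), giving V, T, F7.
Round 2 fires (i), (v), (viii), giving M2, W, G.
Round 3 fires (iii), giving K8.
Round 4 fires (iv), giving U3.
Derived: M2 (round 2), T (round 1), K8 (round 3), W (round 2). Q5 never appears in any round.

Q5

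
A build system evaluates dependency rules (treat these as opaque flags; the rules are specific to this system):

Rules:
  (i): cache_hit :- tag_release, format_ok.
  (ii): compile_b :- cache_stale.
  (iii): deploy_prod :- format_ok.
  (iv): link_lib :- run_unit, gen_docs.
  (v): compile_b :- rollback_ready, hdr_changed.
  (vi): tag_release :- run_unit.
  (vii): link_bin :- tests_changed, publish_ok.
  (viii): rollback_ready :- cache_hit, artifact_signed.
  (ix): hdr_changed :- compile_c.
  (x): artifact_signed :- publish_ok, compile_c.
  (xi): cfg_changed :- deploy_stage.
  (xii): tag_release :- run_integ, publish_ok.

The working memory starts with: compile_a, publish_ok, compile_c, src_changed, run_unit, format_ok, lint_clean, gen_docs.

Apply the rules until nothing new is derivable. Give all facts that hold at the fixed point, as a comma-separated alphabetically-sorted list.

Round 1 fires (iii), (iv), (vi), (ix), (x), giving deploy_prod, link_lib, tag_release, hdr_changed, artifact_signed.
Round 2 fires (i), giving cache_hit.
Round 3 fires (viii), giving rollback_ready.
Round 4 fires (v), giving compile_b.

artifact_signed, cache_hit, compile_a, compile_b, compile_c, deploy_prod, format_ok, gen_docs, hdr_changed, link_lib, lint_clean, publish_ok, rollback_ready, run_unit, src_changed, tag_release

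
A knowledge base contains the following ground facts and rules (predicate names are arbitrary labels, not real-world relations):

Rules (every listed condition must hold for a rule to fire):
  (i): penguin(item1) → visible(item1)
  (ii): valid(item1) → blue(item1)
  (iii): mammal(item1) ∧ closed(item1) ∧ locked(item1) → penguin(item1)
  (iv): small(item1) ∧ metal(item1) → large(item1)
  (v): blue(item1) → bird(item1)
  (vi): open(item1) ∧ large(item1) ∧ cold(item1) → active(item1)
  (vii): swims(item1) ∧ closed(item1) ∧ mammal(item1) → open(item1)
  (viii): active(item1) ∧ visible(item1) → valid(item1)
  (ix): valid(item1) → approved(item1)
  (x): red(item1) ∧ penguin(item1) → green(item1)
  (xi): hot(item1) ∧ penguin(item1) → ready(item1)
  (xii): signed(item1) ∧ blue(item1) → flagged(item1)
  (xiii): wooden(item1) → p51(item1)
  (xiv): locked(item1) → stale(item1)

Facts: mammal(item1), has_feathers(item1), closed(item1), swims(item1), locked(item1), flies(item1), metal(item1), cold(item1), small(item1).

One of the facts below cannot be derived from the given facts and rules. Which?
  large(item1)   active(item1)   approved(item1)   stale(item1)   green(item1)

green(item1)

Round 1: (iii) [mammal(item1) ∧ closed(item1) ∧ locked(item1) → penguin(item1)]; (iv) [small(item1) ∧ metal(item1) → large(item1)]; (vii) [swims(item1) ∧ closed(item1) ∧ mammal(item1) → open(item1)]; (xiv) [locked(item1) → stale(item1)]. Adds penguin(item1), large(item1), open(item1), stale(item1).
Round 2: (i) [penguin(item1) → visible(item1)]; (vi) [open(item1) ∧ large(item1) ∧ cold(item1) → active(item1)]. Adds visible(item1), active(item1).
Round 3: (viii) [active(item1) ∧ visible(item1) → valid(item1)]. Adds valid(item1).
Round 4: (ii) [valid(item1) → blue(item1)]; (ix) [valid(item1) → approved(item1)]. Adds blue(item1), approved(item1).
Round 5: (v) [blue(item1) → bird(item1)]. Adds bird(item1).
Derived: active(item1) (round 2), stale(item1) (round 1), approved(item1) (round 4), large(item1) (round 1). green(item1) never appears in any round.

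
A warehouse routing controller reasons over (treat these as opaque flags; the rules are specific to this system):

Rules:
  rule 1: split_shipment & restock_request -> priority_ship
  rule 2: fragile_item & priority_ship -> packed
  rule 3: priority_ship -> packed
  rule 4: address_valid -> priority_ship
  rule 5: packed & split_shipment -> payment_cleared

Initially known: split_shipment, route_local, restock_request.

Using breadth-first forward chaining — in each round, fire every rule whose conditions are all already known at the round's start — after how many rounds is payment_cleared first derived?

Round 1: rule 1 [split_shipment & restock_request -> priority_ship]. Adds priority_ship.
Round 2: rule 3 [priority_ship -> packed]. Adds packed.
Round 3: rule 5 [packed & split_shipment -> payment_cleared]. Adds payment_cleared.
payment_cleared first appears in round 3.

3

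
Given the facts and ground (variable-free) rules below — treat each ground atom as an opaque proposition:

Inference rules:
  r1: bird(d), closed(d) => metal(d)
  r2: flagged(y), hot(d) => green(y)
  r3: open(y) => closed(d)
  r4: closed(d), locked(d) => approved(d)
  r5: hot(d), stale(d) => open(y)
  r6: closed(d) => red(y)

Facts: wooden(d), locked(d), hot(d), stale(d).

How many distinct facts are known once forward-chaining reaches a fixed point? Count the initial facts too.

Round 1 fires r5, giving open(y).
Round 2 fires r3, giving closed(d).
Round 3 fires r4, r6, giving approved(d), red(y).
Closure: {approved(d), closed(d), hot(d), locked(d), open(y), red(y), stale(d), wooden(d)} — 8 facts.

8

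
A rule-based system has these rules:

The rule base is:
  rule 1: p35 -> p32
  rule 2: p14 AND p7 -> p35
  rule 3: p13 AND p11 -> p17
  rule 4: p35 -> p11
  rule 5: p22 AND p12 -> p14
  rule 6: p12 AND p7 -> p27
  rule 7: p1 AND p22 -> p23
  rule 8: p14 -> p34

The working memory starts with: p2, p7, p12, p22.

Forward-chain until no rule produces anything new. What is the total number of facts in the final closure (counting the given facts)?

10

Round 1: rule 5 [p22 AND p12 -> p14]; rule 6 [p12 AND p7 -> p27]. New: p14, p27.
Round 2: rule 2 [p14 AND p7 -> p35]; rule 8 [p14 -> p34]. New: p35, p34.
Round 3: rule 1 [p35 -> p32]; rule 4 [p35 -> p11]. New: p32, p11.
Closure: {p11, p12, p14, p2, p22, p27, p32, p34, p35, p7} — 10 facts.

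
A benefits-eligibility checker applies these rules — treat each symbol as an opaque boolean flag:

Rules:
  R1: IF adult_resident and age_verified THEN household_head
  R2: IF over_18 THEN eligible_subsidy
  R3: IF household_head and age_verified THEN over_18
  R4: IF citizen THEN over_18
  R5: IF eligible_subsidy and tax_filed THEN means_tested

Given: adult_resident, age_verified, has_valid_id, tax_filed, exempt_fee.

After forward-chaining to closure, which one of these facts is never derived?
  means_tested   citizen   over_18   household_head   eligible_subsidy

Round 1: R1 [IF adult_resident and age_verified THEN household_head]. Adds household_head.
Round 2: R3 [IF household_head and age_verified THEN over_18]. Adds over_18.
Round 3: R2 [IF over_18 THEN eligible_subsidy]. Adds eligible_subsidy.
Round 4: R5 [IF eligible_subsidy and tax_filed THEN means_tested]. Adds means_tested.
Derived: eligible_subsidy (round 3), household_head (round 1), over_18 (round 2), means_tested (round 4). citizen never appears in any round.

citizen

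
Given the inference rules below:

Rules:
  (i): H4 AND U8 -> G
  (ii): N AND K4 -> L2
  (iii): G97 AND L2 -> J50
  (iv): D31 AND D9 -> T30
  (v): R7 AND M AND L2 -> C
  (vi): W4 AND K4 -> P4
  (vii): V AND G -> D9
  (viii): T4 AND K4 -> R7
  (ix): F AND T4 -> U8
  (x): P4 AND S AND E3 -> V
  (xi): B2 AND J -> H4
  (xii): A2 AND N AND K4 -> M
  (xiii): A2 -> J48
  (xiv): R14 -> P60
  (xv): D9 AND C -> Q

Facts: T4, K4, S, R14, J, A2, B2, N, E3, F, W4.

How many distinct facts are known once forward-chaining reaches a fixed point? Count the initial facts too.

24

Round 1 fires (ii), (vi), (viii), (ix), (xi), (xii), (xiii), (xiv), giving L2, P4, R7, U8, H4, M, J48, P60.
Round 2 fires (i), (v), (x), giving G, C, V.
Round 3 fires (vii), giving D9.
Round 4 fires (xv), giving Q.
Closure: {A2, B2, C, D9, E3, F, G, H4, J, J48, K4, L2, M, N, P4, P60, Q, R14, R7, S, T4, U8, V, W4} — 24 facts.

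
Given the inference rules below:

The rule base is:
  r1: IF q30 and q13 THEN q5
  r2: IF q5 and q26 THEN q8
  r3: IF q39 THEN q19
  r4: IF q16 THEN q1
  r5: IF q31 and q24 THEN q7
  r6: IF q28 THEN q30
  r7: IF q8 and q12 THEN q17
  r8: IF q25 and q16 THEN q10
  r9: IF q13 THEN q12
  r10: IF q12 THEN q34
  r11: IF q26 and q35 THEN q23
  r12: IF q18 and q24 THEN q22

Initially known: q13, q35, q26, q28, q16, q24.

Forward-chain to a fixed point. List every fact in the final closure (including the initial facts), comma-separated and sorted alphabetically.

Round 1: r4 [IF q16 THEN q1]; r6 [IF q28 THEN q30]; r9 [IF q13 THEN q12]; r11 [IF q26 and q35 THEN q23]. New: q1, q30, q12, q23.
Round 2: r1 [IF q30 and q13 THEN q5]; r10 [IF q12 THEN q34]. New: q5, q34.
Round 3: r2 [IF q5 and q26 THEN q8]. New: q8.
Round 4: r7 [IF q8 and q12 THEN q17]. New: q17.

q1, q12, q13, q16, q17, q23, q24, q26, q28, q30, q34, q35, q5, q8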